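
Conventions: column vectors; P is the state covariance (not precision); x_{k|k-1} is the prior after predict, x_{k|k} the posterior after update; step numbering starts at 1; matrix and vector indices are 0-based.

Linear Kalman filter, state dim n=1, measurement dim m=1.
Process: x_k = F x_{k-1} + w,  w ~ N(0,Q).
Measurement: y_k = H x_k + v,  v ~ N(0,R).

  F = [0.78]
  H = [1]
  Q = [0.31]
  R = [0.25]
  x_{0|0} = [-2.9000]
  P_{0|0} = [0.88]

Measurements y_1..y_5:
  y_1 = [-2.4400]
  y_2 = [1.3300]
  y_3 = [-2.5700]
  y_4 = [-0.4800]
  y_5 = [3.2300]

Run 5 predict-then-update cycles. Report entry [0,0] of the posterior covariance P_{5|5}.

step 1: x^-=[-2.2620]  P^-=[0.8454]  S=[1.0954]  K=[0.7718]  nu=[-0.1780]  x^+=[-2.3994]  P^+=[0.1929]
step 2: x^-=[-1.8715]  P^-=[0.4274]  S=[0.6774]  K=[0.6309]  nu=[3.2015]  x^+=[0.1484]  P^+=[0.1577]
step 3: x^-=[0.1158]  P^-=[0.4060]  S=[0.6560]  K=[0.6189]  nu=[-2.6858]  x^+=[-1.5464]  P^+=[0.1547]
step 4: x^-=[-1.2062]  P^-=[0.4041]  S=[0.6541]  K=[0.6178]  nu=[0.7262]  x^+=[-0.7575]  P^+=[0.1545]
step 5: x^-=[-0.5909]  P^-=[0.4040]  S=[0.6540]  K=[0.6177]  nu=[3.8209]  x^+=[1.7694]  P^+=[0.1544]

P_post[0,0] = 0.1544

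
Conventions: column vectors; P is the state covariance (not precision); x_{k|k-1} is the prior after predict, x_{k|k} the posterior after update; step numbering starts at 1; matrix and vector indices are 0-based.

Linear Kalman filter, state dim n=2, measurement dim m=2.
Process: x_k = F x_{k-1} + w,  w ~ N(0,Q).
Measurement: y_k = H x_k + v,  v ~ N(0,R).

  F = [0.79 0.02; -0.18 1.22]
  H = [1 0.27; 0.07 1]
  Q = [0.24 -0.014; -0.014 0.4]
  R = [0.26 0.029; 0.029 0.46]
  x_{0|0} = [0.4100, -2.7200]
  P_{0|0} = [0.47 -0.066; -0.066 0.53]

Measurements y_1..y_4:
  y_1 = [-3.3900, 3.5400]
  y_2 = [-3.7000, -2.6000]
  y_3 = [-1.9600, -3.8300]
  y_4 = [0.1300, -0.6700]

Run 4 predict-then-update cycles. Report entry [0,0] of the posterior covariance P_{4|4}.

P_post[0,0] = 0.1546

step 1: x^-=[0.2695, -3.3922]  P^-=[0.5315 -0.1313; -0.1313 1.2331]  S=[0.8105 0.2654; 0.2654 1.6773]  K=[0.6648 -0.1613; 0.0104 0.7280]  nu=[-2.7436, 6.9133]  x^+=[-2.6694, 1.6123]  P^+=[0.1865 -0.0680; -0.0680 0.3400]
step 2: x^-=[-2.0766, 2.4474]  P^-=[0.3544 -0.0975; -0.0975 0.9419]  S=[0.6304 0.2088; 0.2088 1.3900]  K=[0.5659 -0.1373; 0.0273 0.6686]  nu=[-2.2842, -4.9021]  x^+=[-2.6962, -0.8926]  P^+=[0.1588 -0.0579; -0.0579 0.3124]
step 3: x^-=[-2.1478, -0.6036]  P^-=[0.3374 -0.0845; -0.0845 0.8955]  S=[0.6170 0.2083; 0.2083 1.3454]  K=[0.5540 -0.1310; 0.0334 0.6561]  nu=[0.3508, -3.0760]  x^+=[-1.5504, -2.6100]  P^+=[0.1551 -0.0551; -0.0551 0.3066]
step 4: x^-=[-1.2770, -2.9051]  P^-=[0.3352 -0.0815; -0.0815 0.8856]  S=[0.6158 0.2086; 0.2086 1.3358]  K=[0.5526 -0.1297; 0.0348 0.6533]  nu=[2.1914, 2.3245]  x^+=[-0.3676, -1.3105]  P^+=[0.1546 -0.0545; -0.0545 0.3053]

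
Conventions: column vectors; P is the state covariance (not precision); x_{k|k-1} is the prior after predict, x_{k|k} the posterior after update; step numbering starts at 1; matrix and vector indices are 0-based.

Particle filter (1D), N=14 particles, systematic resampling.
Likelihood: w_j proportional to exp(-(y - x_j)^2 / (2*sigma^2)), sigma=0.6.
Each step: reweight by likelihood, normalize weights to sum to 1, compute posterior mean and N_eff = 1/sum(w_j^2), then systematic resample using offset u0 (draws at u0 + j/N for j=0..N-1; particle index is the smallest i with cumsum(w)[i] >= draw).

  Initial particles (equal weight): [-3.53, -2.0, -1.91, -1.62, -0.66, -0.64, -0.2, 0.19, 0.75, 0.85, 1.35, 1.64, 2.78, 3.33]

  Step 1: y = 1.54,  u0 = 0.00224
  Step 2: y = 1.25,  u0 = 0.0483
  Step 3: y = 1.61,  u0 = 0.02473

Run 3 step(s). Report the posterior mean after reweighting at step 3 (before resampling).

post_mean = 1.4011

step 1: w=[0.0000, 0.0000, 0.0000, 0.0000, 0.0004, 0.0004, 0.0048, 0.0257, 0.1355, 0.1665, 0.3067, 0.3181, 0.0381, 0.0038]  mean=1.3008  Neff=4.1070  idx=[6, 8, 8, 9, 9, 10, 10, 10, 10, 11, 11, 11, 11, 11]
step 2: w=[0.0049, 0.0639, 0.0639, 0.0724, 0.0724, 0.0892, 0.0892, 0.0892, 0.0892, 0.0732, 0.0732, 0.0732, 0.0732, 0.0732]  mean=1.2995  Neff=12.9456  idx=[1, 2, 3, 4, 5, 6, 7, 8, 8, 9, 10, 11, 12, 13]
step 3: w=[0.0321, 0.0321, 0.0402, 0.0402, 0.0816, 0.0816, 0.0816, 0.0816, 0.0816, 0.0895, 0.0895, 0.0895, 0.0895, 0.0895]  mean=1.4011  Neff=12.7181  idx=[0, 2, 4, 5, 6, 6, 7, 8, 9, 10, 11, 11, 12, 13]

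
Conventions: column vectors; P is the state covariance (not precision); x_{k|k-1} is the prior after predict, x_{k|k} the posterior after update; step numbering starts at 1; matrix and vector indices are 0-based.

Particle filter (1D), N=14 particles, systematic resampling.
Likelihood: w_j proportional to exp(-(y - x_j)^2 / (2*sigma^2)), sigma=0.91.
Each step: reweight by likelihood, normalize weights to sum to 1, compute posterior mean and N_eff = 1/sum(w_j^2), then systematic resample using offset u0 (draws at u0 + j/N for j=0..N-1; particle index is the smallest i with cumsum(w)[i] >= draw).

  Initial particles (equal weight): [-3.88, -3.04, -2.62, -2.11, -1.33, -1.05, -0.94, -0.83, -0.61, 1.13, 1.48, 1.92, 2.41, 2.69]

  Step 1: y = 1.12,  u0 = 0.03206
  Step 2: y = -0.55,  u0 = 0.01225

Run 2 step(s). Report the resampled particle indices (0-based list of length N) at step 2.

step 1: w=[0.0000, 0.0000, 0.0001, 0.0005, 0.0074, 0.0161, 0.0213, 0.0278, 0.0453, 0.2758, 0.2551, 0.1874, 0.1010, 0.0623]  mean=1.3615  Neff=5.1554  idx=[6, 8, 9, 9, 9, 9, 10, 10, 10, 11, 11, 11, 12, 13]
step 2: w=[0.3072, 0.3361, 0.0613, 0.0613, 0.0613, 0.0613, 0.0280, 0.0280, 0.0280, 0.0085, 0.0085, 0.0085, 0.0017, 0.0006]  mean=-0.0382  Neff=4.4461  idx=[0, 0, 0, 0, 0, 1, 1, 1, 1, 2, 3, 4, 5, 7]

resampled_idx = [0, 0, 0, 0, 0, 1, 1, 1, 1, 2, 3, 4, 5, 7]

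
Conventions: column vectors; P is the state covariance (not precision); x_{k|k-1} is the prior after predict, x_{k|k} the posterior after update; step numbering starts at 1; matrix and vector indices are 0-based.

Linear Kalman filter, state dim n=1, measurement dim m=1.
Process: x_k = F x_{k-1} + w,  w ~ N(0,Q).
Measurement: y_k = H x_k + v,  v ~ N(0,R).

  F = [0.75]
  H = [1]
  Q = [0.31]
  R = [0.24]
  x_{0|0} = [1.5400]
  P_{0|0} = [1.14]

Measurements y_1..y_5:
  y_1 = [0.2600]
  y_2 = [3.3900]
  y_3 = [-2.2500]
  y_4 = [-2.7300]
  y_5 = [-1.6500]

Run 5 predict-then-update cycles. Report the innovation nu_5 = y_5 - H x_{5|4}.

step 1: x^-=[1.1550]  P^-=[0.9512]  S=[1.1912]  K=[0.7985]  nu=[-0.8950]  x^+=[0.4403]  P^+=[0.1916]
step 2: x^-=[0.3302]  P^-=[0.4178]  S=[0.6578]  K=[0.6351]  nu=[3.0598]  x^+=[2.2736]  P^+=[0.1524]
step 3: x^-=[1.7052]  P^-=[0.3957]  S=[0.6357]  K=[0.6225]  nu=[-3.9552]  x^+=[-0.7569]  P^+=[0.1494]
step 4: x^-=[-0.5676]  P^-=[0.3940]  S=[0.6340]  K=[0.6215]  nu=[-2.1624]  x^+=[-1.9115]  P^+=[0.1492]
step 5: x^-=[-1.4336]  P^-=[0.3939]  S=[0.6339]  K=[0.6214]  nu=[-0.2164]  x^+=[-1.5681]  P^+=[0.1491]

innov = [-0.2164]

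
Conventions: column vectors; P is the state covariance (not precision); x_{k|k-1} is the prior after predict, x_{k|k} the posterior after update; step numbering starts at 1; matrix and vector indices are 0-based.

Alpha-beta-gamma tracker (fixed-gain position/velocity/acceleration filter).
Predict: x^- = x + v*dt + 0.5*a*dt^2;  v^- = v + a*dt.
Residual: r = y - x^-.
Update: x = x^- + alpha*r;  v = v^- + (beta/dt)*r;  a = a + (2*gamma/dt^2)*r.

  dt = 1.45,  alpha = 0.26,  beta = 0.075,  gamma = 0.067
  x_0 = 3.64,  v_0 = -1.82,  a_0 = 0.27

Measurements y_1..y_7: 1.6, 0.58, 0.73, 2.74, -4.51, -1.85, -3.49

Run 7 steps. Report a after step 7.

step 1: x_pred=1.2848  r=0.3152  x^+=1.3668  v^+=-1.4122  a^+=0.2901
step 2: x_pred=-0.3760  r=0.9560  x^+=-0.1274  v^+=-0.9421  a^+=0.3510
step 3: x_pred=-1.1245  r=1.8545  x^+=-0.6423  v^+=-0.3372  a^+=0.4692
step 4: x_pred=-0.6381  r=3.3781  x^+=0.2402  v^+=0.5178  a^+=0.6845
step 5: x_pred=1.7107  r=-6.2207  x^+=0.0933  v^+=1.1886  a^+=0.2880
step 6: x_pred=2.1196  r=-3.9696  x^+=1.0875  v^+=1.4009  a^+=0.0350
step 7: x_pred=3.1557  r=-6.6457  x^+=1.4278  v^+=1.1080  a^+=-0.3885

a_post = -0.3885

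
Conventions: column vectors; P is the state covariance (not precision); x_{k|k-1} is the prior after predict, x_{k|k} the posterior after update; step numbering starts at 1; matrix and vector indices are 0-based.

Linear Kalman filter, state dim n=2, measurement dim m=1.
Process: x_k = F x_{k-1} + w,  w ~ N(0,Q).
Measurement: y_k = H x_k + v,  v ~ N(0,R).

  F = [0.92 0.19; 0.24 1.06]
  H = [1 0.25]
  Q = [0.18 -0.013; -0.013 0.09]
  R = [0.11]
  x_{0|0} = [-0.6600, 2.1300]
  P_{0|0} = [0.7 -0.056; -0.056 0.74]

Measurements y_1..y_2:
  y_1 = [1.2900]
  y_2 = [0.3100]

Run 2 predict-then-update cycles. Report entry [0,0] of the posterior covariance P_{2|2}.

step 1: x^-=[-0.2025, 2.0994]  P^-=[0.7796 0.2334; 0.2334 0.9333]  S=[1.0647]  K=[0.7871; 0.4384]  nu=[0.9677]  x^+=[0.5591, 2.5236]  P^+=[0.1201 -0.1339; -0.1339 0.7287]
step 2: x^-=[0.9939, 2.8092]  P^-=[0.2611 0.0235; 0.0235 0.8475]  S=[0.4358]  K=[0.6126; 0.5401]  nu=[-1.3862]  x^+=[0.1447, 2.0605]  P^+=[0.0976 -0.1207; -0.1207 0.7203]

P_post[0,0] = 0.0976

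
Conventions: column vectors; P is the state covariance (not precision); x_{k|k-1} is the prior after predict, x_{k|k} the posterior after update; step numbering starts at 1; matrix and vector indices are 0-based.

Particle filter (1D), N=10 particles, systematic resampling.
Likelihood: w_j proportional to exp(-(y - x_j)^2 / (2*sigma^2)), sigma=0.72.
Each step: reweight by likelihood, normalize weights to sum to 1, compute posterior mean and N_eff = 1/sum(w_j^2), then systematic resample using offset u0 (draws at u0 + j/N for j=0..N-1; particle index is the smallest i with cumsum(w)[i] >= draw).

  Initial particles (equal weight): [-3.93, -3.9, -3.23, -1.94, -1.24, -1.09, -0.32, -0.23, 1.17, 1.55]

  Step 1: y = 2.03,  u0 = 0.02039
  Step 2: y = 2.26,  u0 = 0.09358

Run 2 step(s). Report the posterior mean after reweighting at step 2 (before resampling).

step 1: w=[0.0000, 0.0000, 0.0000, 0.0000, 0.0000, 0.0001, 0.0037, 0.0056, 0.3761, 0.6145]  mean=1.3900  Neff=1.9263  idx=[8, 8, 8, 8, 9, 9, 9, 9, 9, 9]
step 2: w=[0.0641, 0.0641, 0.0641, 0.0641, 0.1239, 0.1239, 0.1239, 0.1239, 0.1239, 0.1239]  mean=1.4526  Neff=9.2080  idx=[1, 3, 4, 5, 5, 6, 7, 8, 9, 9]

post_mean = 1.4526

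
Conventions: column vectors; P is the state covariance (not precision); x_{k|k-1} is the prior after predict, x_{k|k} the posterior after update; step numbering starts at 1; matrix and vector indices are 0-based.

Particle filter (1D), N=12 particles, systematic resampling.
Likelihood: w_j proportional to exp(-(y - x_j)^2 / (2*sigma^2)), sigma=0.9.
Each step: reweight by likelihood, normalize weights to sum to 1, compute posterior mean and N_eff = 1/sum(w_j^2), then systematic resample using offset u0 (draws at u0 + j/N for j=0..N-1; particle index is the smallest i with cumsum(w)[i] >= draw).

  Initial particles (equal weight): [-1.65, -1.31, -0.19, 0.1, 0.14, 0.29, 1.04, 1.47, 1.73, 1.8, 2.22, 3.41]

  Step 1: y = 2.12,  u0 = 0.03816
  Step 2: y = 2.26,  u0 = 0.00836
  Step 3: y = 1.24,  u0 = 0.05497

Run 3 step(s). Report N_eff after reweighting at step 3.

step 1: w=[0.0000, 0.0001, 0.0077, 0.0168, 0.0186, 0.0264, 0.1016, 0.1608, 0.1900, 0.1959, 0.2074, 0.0747]  mean=1.7486  Neff=6.2265  idx=[4, 6, 7, 7, 8, 8, 9, 9, 9, 10, 10, 11]
step 2: w=[0.0073, 0.0465, 0.0793, 0.0793, 0.0980, 0.0980, 0.1023, 0.1023, 0.1023, 0.1165, 0.1165, 0.0515]  mean=1.8673  Neff=10.5011  idx=[1, 2, 3, 4, 5, 6, 6, 7, 8, 9, 10, 10]
step 3: w=[0.1017, 0.1009, 0.1009, 0.0899, 0.0899, 0.0859, 0.0859, 0.0859, 0.0859, 0.0576, 0.0576, 0.0576]  mean=1.7161  Neff=11.5761  idx=[0, 1, 2, 3, 3, 4, 5, 6, 7, 8, 10, 11]

N_eff = 11.5761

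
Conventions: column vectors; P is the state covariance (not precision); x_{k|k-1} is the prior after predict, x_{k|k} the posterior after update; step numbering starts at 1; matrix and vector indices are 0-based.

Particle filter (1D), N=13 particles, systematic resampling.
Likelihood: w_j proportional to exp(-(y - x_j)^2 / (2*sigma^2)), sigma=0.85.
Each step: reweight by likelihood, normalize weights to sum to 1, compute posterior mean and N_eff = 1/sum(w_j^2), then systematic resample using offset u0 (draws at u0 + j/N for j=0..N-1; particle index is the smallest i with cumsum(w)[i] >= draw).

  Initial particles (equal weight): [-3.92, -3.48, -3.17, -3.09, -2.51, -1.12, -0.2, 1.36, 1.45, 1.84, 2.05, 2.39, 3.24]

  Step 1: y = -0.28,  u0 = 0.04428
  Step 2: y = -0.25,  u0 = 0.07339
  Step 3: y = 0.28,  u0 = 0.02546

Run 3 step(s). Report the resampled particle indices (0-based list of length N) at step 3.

resampled_idx = [0, 3, 3, 4, 5, 6, 7, 7, 8, 9, 10, 10, 11]

step 1: w=[0.0001, 0.0004, 0.0015, 0.0021, 0.0160, 0.3059, 0.4962, 0.0775, 0.0628, 0.0222, 0.0116, 0.0036, 0.0001]  mean=-0.2248  Neff=2.8520  idx=[5, 5, 5, 5, 6, 6, 6, 6, 6, 6, 6, 7, 9]
step 2: w=[0.0619, 0.0619, 0.0619, 0.0619, 0.1043, 0.1043, 0.1043, 0.1043, 0.1043, 0.1043, 0.1043, 0.0174, 0.0051]  mean=-0.3902  Neff=10.8958  idx=[1, 2, 3, 4, 5, 6, 6, 7, 8, 8, 9, 10, 12]
step 3: w=[0.0298, 0.0298, 0.0298, 0.0988, 0.0988, 0.0988, 0.0988, 0.0988, 0.0988, 0.0988, 0.0988, 0.0988, 0.0215]  mean=-0.2385  Neff=10.9960  idx=[0, 3, 3, 4, 5, 6, 7, 7, 8, 9, 10, 10, 11]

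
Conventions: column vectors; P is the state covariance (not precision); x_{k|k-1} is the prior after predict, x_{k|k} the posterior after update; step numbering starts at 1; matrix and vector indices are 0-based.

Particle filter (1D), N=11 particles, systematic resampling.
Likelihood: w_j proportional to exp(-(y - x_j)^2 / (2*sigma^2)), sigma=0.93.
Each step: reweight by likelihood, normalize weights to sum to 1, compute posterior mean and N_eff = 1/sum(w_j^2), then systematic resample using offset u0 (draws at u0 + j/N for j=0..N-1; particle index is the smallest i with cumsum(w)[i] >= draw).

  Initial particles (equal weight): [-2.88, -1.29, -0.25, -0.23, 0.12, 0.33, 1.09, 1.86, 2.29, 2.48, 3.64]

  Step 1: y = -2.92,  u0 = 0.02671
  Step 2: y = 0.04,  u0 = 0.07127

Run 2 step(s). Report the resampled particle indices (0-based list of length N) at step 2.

step 1: w=[0.7974, 0.1718, 0.0129, 0.0122, 0.0038, 0.0018, 0.0001, 0.0000, 0.0000, 0.0000, 0.0000]  mean=-2.5231  Neff=1.5022  idx=[0, 0, 0, 0, 0, 0, 0, 0, 0, 1, 1]
step 2: w=[0.0092, 0.0092, 0.0092, 0.0092, 0.0092, 0.0092, 0.0092, 0.0092, 0.0092, 0.4585, 0.4585]  mean=-1.4219  Neff=2.3740  idx=[7, 9, 9, 9, 9, 9, 10, 10, 10, 10, 10]

resampled_idx = [7, 9, 9, 9, 9, 9, 10, 10, 10, 10, 10]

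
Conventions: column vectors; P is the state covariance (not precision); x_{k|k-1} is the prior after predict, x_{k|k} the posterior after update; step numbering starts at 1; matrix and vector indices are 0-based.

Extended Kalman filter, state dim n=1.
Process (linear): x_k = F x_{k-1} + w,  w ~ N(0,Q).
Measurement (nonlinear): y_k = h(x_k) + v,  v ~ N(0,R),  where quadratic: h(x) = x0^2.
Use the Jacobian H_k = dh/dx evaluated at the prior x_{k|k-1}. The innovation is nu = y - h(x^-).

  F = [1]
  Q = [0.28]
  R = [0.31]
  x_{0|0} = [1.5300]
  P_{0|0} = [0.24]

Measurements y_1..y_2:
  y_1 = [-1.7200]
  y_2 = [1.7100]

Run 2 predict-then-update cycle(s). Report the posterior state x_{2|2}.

x_post = [0.9823]

step 1: x^-=[1.5300]  P^-=[0.5200]  H_jac=[3.0600]  S=[5.1791]  K=[0.3072]  nu=[-4.0609]  x^+=[0.2823]  P^+=[0.0311]
step 2: x^-=[0.2823]  P^-=[0.3111]  H_jac=[0.5647]  S=[0.4092]  K=[0.4293]  nu=[1.6303]  x^+=[0.9823]  P^+=[0.2357]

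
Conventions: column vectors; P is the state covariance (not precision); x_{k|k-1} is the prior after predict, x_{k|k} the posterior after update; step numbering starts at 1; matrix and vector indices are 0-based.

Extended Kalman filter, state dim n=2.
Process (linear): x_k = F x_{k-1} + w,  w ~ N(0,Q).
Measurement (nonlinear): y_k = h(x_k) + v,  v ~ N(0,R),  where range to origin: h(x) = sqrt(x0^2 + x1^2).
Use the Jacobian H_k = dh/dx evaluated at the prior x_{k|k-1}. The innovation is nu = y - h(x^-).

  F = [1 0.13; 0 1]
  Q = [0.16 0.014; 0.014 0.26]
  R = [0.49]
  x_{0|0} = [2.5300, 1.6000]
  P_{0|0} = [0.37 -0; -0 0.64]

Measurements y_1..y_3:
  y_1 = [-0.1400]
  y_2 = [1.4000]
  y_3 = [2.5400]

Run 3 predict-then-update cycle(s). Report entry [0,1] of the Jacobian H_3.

step 1: x^-=[2.7380, 1.6000]  P^-=[0.5408 0.0972; 0.0972 0.9000]  H_jac=[0.8634 0.5045]  S=[1.2069]  K=[0.4275; 0.4458]  nu=[-3.3112]  x^+=[1.3224, 0.1240]  P^+=[0.3202 -0.1328; -0.1328 0.6602]
step 2: x^-=[1.3385, 0.1240]  P^-=[0.4569 -0.0330; -0.0330 0.9202]  H_jac=[0.9957 0.0922]  S=[0.9447]  K=[0.4783; 0.0551]  nu=[0.0557]  x^+=[1.3652, 0.1271]  P^+=[0.2407 -0.0579; -0.0579 0.9173]
step 3: x^-=[1.3817, 0.1271]  P^-=[0.4012 0.0754; 0.0754 1.1773]  H_jac=[0.9958 0.0916]  S=[0.9114]  K=[0.4459; 0.2006]  nu=[1.1525]  x^+=[1.8956, 0.3583]  P^+=[0.2200 -0.0062; -0.0062 1.1406]

H_jac[0,1] = 0.0916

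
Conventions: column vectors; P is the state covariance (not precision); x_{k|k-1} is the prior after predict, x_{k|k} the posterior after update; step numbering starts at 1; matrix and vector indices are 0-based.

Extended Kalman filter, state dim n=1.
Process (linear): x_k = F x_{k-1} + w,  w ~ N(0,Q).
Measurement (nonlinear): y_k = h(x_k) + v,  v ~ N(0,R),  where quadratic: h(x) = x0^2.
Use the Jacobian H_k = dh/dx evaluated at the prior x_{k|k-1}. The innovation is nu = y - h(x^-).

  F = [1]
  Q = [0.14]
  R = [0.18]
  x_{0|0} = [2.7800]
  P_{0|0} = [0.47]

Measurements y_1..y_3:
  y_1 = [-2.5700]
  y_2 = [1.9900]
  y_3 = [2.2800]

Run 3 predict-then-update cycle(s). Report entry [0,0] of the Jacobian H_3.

H_jac[0,0] = 2.7526

step 1: x^-=[2.7800]  P^-=[0.6100]  H_jac=[5.5600]  S=[19.0373]  K=[0.1782]  nu=[-10.2984]  x^+=[0.9453]  P^+=[0.0058]
step 2: x^-=[0.9453]  P^-=[0.1458]  H_jac=[1.8906]  S=[0.7010]  K=[0.3931]  nu=[1.0964]  x^+=[1.3763]  P^+=[0.0374]
step 3: x^-=[1.3763]  P^-=[0.1774]  H_jac=[2.7526]  S=[1.5244]  K=[0.3204]  nu=[0.3857]  x^+=[1.4999]  P^+=[0.0210]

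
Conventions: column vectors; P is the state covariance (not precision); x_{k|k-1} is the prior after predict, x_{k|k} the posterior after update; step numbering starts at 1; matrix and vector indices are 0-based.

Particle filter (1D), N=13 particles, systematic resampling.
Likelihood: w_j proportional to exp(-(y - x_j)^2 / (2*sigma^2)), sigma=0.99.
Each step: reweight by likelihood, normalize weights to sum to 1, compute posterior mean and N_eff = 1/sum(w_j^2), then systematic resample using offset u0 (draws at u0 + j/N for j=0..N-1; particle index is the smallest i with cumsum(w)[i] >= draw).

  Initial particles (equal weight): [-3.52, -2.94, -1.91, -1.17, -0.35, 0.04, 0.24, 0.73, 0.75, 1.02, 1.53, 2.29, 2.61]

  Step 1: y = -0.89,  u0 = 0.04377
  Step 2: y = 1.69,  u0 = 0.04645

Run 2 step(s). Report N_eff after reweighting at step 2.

N_eff = 5.9257

step 1: w=[0.0066, 0.0263, 0.1321, 0.2159, 0.1936, 0.1445, 0.1171, 0.0589, 0.0570, 0.0349, 0.0113, 0.0013, 0.0004]  mean=-0.4966  Neff=6.8995  idx=[2, 2, 3, 3, 3, 4, 4, 5, 5, 6, 6, 7, 9]
step 2: w=[0.0005, 0.0005, 0.0053, 0.0053, 0.0053, 0.0414, 0.0414, 0.0862, 0.0862, 0.1183, 0.1183, 0.2161, 0.2751]  mean=0.4526  Neff=5.9257  idx=[5, 7, 8, 9, 9, 10, 10, 11, 11, 12, 12, 12, 12]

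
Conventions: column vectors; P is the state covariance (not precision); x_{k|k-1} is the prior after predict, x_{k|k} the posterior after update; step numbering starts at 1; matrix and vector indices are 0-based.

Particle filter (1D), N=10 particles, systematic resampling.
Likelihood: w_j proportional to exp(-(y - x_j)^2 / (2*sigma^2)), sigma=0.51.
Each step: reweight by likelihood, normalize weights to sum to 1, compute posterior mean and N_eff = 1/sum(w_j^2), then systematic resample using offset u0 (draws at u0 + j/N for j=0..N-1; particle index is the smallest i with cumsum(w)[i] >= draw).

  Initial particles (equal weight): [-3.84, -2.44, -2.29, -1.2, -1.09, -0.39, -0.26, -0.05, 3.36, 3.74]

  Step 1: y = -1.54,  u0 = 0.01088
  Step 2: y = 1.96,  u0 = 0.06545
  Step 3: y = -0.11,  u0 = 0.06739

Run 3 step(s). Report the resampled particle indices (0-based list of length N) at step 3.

resampled_idx = [0, 2, 3, 4, 5, 5, 6, 7, 8, 9]

step 1: w=[0.0000, 0.0974, 0.1567, 0.3701, 0.3131, 0.0364, 0.0198, 0.0065, 0.0000, 0.0000]  mean=-1.4017  Neff=3.6927  idx=[1, 2, 2, 3, 3, 3, 3, 4, 4, 4]
step 2: w=[0.0000, 0.0000, 0.0000, 0.0660, 0.0660, 0.0660, 0.0660, 0.2453, 0.2453, 0.2453]  mean=-1.1190  Neff=5.0504  idx=[3, 5, 7, 7, 7, 8, 8, 9, 9, 9]
step 3: w=[0.0695, 0.0695, 0.1076, 0.1076, 0.1076, 0.1076, 0.1076, 0.1076, 0.1076, 0.1076]  mean=-1.1053  Neff=9.7724  idx=[0, 2, 3, 4, 5, 5, 6, 7, 8, 9]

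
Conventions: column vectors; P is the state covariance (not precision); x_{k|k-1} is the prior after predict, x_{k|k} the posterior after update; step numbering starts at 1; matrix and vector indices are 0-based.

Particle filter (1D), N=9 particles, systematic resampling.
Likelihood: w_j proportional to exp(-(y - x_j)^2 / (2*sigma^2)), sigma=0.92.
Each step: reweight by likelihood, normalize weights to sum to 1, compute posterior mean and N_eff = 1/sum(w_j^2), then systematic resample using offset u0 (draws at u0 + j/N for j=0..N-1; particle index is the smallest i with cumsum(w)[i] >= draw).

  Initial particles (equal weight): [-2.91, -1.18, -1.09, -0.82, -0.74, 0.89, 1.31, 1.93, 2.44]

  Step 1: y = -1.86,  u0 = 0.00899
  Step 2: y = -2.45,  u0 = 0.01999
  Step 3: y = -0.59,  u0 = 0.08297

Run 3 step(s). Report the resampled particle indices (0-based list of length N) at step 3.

step 1: w=[0.1735, 0.2532, 0.2344, 0.1756, 0.1586, 0.0038, 0.0009, 0.0001, 0.0000]  mean=-1.3157  Neff=4.8749  idx=[0, 0, 1, 1, 2, 2, 3, 3, 4]
step 2: w=[0.2322, 0.2322, 0.1015, 0.1015, 0.0882, 0.0882, 0.0548, 0.0548, 0.0468]  mean=-1.9074  Neff=6.5725  idx=[0, 0, 1, 1, 2, 3, 4, 5, 7]
step 3: w=[0.0093, 0.0093, 0.0093, 0.0093, 0.1813, 0.1813, 0.1922, 0.1922, 0.2159]  mean=-1.1318  Neff=5.3594  idx=[4, 4, 5, 6, 6, 7, 7, 8, 8]

resampled_idx = [4, 4, 5, 6, 6, 7, 7, 8, 8]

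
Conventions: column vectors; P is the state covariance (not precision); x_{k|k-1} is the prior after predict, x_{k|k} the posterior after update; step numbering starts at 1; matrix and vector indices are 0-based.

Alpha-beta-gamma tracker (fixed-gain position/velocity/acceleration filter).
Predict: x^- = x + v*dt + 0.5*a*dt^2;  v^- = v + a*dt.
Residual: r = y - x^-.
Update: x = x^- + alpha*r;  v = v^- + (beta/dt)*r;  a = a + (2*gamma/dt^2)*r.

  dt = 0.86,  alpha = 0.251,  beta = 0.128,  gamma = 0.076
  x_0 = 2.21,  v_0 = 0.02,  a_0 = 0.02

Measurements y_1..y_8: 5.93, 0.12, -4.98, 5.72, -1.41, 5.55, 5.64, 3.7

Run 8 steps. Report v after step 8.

step 1: x_pred=2.2346  r=3.6954  x^+=3.1621  v^+=0.5872  a^+=0.7795
step 2: x_pred=3.9554  r=-3.8354  x^+=2.9927  v^+=0.6867  a^+=-0.0088
step 3: x_pred=3.5800  r=-8.5600  x^+=1.4315  v^+=-0.5949  a^+=-1.7680
step 4: x_pred=0.2661  r=5.4539  x^+=1.6350  v^+=-1.3036  a^+=-0.6471
step 5: x_pred=0.2746  r=-1.6846  x^+=-0.1482  v^+=-2.1109  a^+=-0.9933
step 6: x_pred=-2.3309  r=7.8809  x^+=-0.3528  v^+=-1.7922  a^+=0.6263
step 7: x_pred=-1.6625  r=7.3025  x^+=0.1705  v^+=-0.1666  a^+=2.1271
step 8: x_pred=0.8138  r=2.8862  x^+=1.5382  v^+=2.0923  a^+=2.7203

v_post = 2.0923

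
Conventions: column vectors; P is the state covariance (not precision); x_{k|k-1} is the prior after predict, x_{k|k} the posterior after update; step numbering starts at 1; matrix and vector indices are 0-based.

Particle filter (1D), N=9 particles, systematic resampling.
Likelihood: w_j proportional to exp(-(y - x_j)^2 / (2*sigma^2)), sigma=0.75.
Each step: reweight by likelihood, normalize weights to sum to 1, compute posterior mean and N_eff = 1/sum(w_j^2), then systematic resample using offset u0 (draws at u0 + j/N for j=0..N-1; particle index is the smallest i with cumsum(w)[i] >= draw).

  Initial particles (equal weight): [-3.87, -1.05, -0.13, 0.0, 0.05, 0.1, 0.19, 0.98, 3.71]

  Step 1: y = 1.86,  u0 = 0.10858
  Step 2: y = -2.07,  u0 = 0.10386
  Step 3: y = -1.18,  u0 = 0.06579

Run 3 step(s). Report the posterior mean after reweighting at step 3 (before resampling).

post_mean = 0.1047

step 1: w=[0.0000, 0.0006, 0.0357, 0.0558, 0.0656, 0.0769, 0.1012, 0.6065, 0.0576]  mean=0.8330  Neff=2.5251  idx=[4, 5, 6, 7, 7, 7, 7, 7, 8]
step 2: w=[0.4039, 0.3338, 0.2342, 0.0056, 0.0056, 0.0056, 0.0056, 0.0056, 0.0000]  mean=0.1256  Neff=3.0344  idx=[0, 0, 0, 1, 1, 1, 2, 2, 6]
step 3: w=[0.1391, 0.1391, 0.1391, 0.1244, 0.1244, 0.1244, 0.1006, 0.1006, 0.0084]  mean=0.1047  Neff=8.0163  idx=[0, 1, 2, 2, 3, 4, 5, 6, 7]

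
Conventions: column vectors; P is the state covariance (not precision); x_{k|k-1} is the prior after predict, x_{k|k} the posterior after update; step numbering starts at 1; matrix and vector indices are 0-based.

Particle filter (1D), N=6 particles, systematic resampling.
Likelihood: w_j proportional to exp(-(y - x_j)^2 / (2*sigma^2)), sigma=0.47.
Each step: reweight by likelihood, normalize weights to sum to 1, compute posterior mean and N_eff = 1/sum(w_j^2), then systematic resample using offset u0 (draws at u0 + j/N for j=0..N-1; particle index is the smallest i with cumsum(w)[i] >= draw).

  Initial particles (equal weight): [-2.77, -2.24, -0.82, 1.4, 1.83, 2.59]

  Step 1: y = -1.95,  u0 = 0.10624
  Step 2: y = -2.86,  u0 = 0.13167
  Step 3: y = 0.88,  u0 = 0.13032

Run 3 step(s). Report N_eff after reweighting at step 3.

N_eff = 4.0012

step 1: w=[0.1983, 0.7512, 0.0505, 0.0000, 0.0000, 0.0000]  mean=-2.2734  Neff=1.6498  idx=[0, 1, 1, 1, 1, 1]
step 2: w=[0.3191, 0.1362, 0.1362, 0.1362, 0.1362, 0.1362]  mean=-2.4091  Neff=5.1396  idx=[0, 0, 2, 3, 4, 5]
step 3: w=[0.0001, 0.0001, 0.2500, 0.2500, 0.2500, 0.2500]  mean=-2.2401  Neff=4.0012  idx=[2, 3, 3, 4, 5, 5]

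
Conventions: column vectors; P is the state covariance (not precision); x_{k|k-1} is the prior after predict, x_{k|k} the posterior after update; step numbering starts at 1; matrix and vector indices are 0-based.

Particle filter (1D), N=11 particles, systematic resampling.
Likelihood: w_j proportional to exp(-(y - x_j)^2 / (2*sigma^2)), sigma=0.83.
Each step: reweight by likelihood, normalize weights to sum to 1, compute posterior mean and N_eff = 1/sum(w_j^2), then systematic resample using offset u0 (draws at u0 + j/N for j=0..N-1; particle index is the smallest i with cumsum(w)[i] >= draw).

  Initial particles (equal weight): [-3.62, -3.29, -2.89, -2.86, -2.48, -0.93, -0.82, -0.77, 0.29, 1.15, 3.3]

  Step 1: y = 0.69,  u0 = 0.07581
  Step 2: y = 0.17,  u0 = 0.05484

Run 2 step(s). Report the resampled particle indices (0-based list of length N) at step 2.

resampled_idx = [0, 2, 2, 3, 4, 5, 5, 6, 7, 8, 10]

step 1: w=[0.0000, 0.0000, 0.0000, 0.0000, 0.0003, 0.0645, 0.0828, 0.0922, 0.3856, 0.3715, 0.0031]  mean=0.3494  Neff=3.2657  idx=[6, 7, 8, 8, 8, 8, 8, 9, 9, 9, 9]
step 2: w=[0.0617, 0.0662, 0.1244, 0.1244, 0.1244, 0.1244, 0.1244, 0.0626, 0.0626, 0.0626, 0.0626]  mean=0.3667  Neff=9.8837  idx=[0, 2, 2, 3, 4, 5, 5, 6, 7, 8, 10]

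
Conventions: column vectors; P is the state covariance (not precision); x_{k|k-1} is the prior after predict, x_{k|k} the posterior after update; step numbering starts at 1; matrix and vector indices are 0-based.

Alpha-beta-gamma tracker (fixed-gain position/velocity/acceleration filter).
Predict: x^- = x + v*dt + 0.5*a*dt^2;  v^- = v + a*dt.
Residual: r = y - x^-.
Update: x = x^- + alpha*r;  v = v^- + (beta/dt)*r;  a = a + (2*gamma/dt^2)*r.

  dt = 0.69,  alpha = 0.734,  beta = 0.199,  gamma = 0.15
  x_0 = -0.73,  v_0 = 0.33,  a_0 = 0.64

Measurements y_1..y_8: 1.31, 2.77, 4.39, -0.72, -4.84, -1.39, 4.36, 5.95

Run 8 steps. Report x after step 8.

x_post = 3.6980

step 1: x_pred=-0.3499  r=1.6599  x^+=0.8685  v^+=1.2503  a^+=1.6860
step 2: x_pred=2.1325  r=0.6375  x^+=2.6004  v^+=2.5975  a^+=2.0876
step 3: x_pred=4.8897  r=-0.4997  x^+=4.5229  v^+=3.8939  a^+=1.7728
step 4: x_pred=7.6317  r=-8.3517  x^+=1.5016  v^+=2.7084  a^+=-3.4898
step 5: x_pred=2.5396  r=-7.3796  x^+=-2.8770  v^+=-1.8279  a^+=-8.1398
step 6: x_pred=-6.0759  r=4.6859  x^+=-2.6365  v^+=-6.0929  a^+=-5.1871
step 7: x_pred=-8.0753  r=12.4353  x^+=1.0522  v^+=-6.0856  a^+=2.6486
step 8: x_pred=-2.5163  r=8.4663  x^+=3.6980  v^+=-1.8163  a^+=7.9834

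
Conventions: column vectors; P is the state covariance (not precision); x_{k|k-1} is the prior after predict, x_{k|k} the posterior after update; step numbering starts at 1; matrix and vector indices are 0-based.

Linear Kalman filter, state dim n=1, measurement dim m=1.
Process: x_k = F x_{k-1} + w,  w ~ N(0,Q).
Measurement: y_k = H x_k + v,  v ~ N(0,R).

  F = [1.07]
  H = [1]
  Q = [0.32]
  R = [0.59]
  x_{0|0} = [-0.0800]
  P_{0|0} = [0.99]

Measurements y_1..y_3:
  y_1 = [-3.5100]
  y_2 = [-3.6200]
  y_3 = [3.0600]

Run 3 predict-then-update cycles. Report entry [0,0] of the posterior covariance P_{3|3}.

P_post[0,0] = 0.3220

step 1: x^-=[-0.0856]  P^-=[1.4535]  S=[2.0435]  K=[0.7113]  nu=[-3.4244]  x^+=[-2.5213]  P^+=[0.4197]
step 2: x^-=[-2.6978]  P^-=[0.8005]  S=[1.3905]  K=[0.5757]  nu=[-0.9222]  x^+=[-3.2287]  P^+=[0.3397]
step 3: x^-=[-3.4547]  P^-=[0.7089]  S=[1.2989]  K=[0.5458]  nu=[6.5147]  x^+=[0.1008]  P^+=[0.3220]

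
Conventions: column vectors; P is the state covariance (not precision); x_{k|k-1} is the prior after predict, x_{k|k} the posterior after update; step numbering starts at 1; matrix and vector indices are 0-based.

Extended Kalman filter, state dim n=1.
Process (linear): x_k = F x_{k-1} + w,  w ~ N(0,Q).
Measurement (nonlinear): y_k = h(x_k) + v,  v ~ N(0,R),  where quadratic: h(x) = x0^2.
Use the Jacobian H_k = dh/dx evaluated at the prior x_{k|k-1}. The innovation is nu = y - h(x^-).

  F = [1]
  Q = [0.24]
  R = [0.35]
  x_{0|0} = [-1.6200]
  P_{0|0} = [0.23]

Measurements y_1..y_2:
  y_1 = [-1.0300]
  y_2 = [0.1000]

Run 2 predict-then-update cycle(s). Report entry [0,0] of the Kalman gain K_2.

K[0,0] = -0.4401

step 1: x^-=[-1.6200]  P^-=[0.4700]  H_jac=[-3.2400]  S=[5.2839]  K=[-0.2882]  nu=[-3.6544]  x^+=[-0.5668]  P^+=[0.0311]
step 2: x^-=[-0.5668]  P^-=[0.2711]  H_jac=[-1.1336]  S=[0.6984]  K=[-0.4401]  nu=[-0.2213]  x^+=[-0.4694]  P^+=[0.1359]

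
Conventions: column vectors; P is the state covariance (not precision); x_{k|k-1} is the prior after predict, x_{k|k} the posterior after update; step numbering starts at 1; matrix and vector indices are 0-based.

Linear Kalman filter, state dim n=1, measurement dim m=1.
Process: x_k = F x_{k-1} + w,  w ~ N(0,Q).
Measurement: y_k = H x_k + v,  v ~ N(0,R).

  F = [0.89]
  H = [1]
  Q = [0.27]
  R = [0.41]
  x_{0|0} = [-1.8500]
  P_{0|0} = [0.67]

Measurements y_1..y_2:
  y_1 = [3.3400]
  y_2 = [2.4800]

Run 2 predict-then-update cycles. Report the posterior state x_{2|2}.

x_post = [2.0171]

step 1: x^-=[-1.6465]  P^-=[0.8007]  S=[1.2107]  K=[0.6614]  nu=[4.9865]  x^+=[1.6513]  P^+=[0.2712]
step 2: x^-=[1.4697]  P^-=[0.4848]  S=[0.8948]  K=[0.5418]  nu=[1.0103]  x^+=[2.0171]  P^+=[0.2221]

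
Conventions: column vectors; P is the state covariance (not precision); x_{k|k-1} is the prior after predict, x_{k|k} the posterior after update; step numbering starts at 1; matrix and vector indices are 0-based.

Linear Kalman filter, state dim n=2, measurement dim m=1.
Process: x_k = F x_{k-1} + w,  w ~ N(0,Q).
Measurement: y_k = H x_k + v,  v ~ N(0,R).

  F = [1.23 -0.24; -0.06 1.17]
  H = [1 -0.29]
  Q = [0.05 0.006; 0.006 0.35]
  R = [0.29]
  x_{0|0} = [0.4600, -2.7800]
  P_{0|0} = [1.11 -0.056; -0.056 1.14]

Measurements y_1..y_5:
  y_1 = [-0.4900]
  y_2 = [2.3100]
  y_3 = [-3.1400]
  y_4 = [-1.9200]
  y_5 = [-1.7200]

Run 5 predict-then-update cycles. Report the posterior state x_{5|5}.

x_post = [-1.6861, 1.1966]

step 1: x^-=[1.2330, -3.2802]  P^-=[1.8280 -0.4774; -0.4774 1.9224]  S=[2.5566]  K=[0.7692; -0.4048]  nu=[-2.6743]  x^+=[-0.8240, -2.1977]  P^+=[0.3155 0.3186; 0.3186 1.5035]
step 2: x^-=[-0.4861, -2.5218]  P^-=[0.4257 0.0237; 0.0237 2.3645]  S=[0.9009]  K=[0.4650; -0.7349]  nu=[2.0647]  x^+=[0.4740, -4.0392]  P^+=[0.2310 0.3315; 0.3315 1.8780]
step 3: x^-=[1.5524, -4.7543]  P^-=[0.3119 -0.0566; -0.0566 2.8750]  S=[0.8765]  K=[0.3746; -1.0158]  nu=[-6.0712]  x^+=[-0.7216, 1.4126]  P^+=[0.1889 0.2769; 0.2769 1.9707]
step 4: x^-=[-1.2266, 1.6961]  P^-=[0.2858 -0.1588; -0.1588 3.0095]  S=[0.9210]  K=[0.3604; -1.1200]  nu=[-0.2015]  x^+=[-1.2992, 1.9218]  P^+=[0.1662 0.2129; 0.2129 1.8542]
step 5: x^-=[-2.0593, 2.3264]  P^-=[0.2826 -0.2174; -0.2174 2.8589]  S=[0.9392]  K=[0.3681; -1.1143]  nu=[1.0139]  x^+=[-1.6861, 1.1966]  P^+=[0.1554 0.1677; 0.1677 1.6927]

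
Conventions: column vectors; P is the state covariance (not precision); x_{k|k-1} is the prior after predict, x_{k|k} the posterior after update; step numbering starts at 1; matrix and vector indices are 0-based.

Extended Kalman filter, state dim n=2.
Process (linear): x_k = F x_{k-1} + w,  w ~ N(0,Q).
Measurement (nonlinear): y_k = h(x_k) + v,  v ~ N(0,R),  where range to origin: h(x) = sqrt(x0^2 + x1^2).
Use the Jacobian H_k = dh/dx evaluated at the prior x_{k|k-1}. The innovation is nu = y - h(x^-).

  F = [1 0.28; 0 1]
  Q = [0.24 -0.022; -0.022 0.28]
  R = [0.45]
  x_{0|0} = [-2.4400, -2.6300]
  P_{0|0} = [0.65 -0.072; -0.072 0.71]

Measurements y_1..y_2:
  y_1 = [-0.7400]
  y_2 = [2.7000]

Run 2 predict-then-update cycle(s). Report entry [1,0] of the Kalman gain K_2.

K[1,0] = -0.2350

step 1: x^-=[-3.1764, -2.6300]  P^-=[0.9053 0.1048; 0.1048 0.9900]  H_jac=[-0.7702 -0.6377]  S=[1.4927]  K=[-0.5119; -0.4770]  nu=[-4.8639]  x^+=[-0.6864, -0.3097]  P^+=[0.5141 -0.2597; -0.2597 0.6503]
step 2: x^-=[-0.7732, -0.3097]  P^-=[0.6597 -0.0997; -0.0997 0.9303]  H_jac=[-0.9283 -0.3719]  S=[1.0783]  K=[-0.5335; -0.2350]  nu=[1.8671]  x^+=[-1.7693, -0.7486]  P^+=[0.3527 -0.2349; -0.2349 0.8707]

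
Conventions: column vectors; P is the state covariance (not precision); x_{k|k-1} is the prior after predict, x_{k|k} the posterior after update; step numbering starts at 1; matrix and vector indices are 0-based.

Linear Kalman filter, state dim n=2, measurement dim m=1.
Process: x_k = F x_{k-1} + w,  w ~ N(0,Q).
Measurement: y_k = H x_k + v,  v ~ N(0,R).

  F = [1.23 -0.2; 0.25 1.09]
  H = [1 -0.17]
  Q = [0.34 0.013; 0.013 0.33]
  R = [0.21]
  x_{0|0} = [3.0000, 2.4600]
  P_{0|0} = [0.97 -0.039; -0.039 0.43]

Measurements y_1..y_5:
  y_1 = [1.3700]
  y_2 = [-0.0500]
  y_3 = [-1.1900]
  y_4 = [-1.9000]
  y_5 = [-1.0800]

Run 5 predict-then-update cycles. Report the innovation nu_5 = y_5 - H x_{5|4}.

step 1: x^-=[3.1980, 3.4314]  P^-=[1.8439 0.1672; 0.1672 0.8803]  S=[2.0225]  K=[0.8976; 0.0087]  nu=[-1.2447]  x^+=[2.0807, 3.4206]  P^+=[0.2142 0.1514; 0.1514 0.8801]
step 2: x^-=[1.8752, 4.2486]  P^-=[0.6248 0.0825; 0.0825 1.4716]  S=[0.8493]  K=[0.7192; -0.1974]  nu=[-1.2029]  x^+=[1.0101, 4.4861]  P^+=[0.1856 0.2031; 0.2031 1.4385]
step 3: x^-=[0.3452, 5.1424]  P^-=[0.5783 0.0186; 0.0186 2.1613]  S=[0.8445]  K=[0.6811; -0.4131]  nu=[-0.6610]  x^+=[-0.1050, 5.4154]  P^+=[0.1866 0.2562; 0.2562 2.0172]
step 4: x^-=[-1.2123, 5.8766]  P^-=[0.5769 -0.0387; -0.0387 2.8779]  S=[0.8833]  K=[0.6606; -0.5978]  nu=[0.3113]  x^+=[-1.0066, 5.6905]  P^+=[0.1914 0.3101; 0.3101 2.5623]
step 5: x^-=[-2.3762, 5.9510]  P^-=[0.5796 -0.0865; -0.0865 3.5553]  S=[0.9217]  K=[0.6447; -0.7496]  nu=[2.3079]  x^+=[-0.8882, 4.2210]  P^+=[0.1964 0.3589; 0.3589 3.0374]

innov = [2.3079]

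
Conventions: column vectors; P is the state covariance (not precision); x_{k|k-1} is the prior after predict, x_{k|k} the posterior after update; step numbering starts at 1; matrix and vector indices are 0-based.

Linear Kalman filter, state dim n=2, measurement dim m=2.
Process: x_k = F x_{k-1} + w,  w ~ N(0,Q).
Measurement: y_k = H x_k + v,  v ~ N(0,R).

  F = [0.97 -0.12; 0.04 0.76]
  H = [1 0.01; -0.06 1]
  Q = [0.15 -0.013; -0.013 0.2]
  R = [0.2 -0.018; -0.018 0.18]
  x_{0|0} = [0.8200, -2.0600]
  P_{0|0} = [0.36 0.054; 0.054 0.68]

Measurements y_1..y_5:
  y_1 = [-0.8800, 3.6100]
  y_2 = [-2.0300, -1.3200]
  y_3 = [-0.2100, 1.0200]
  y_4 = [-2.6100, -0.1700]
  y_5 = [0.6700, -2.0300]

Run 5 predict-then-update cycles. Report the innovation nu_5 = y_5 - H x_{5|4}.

innov = [2.4072, -2.0417]

step 1: x^-=[1.0426, -1.5328]  P^-=[0.4859 -0.0215; -0.0215 0.5966]  S=[0.6856 -0.0627; -0.0627 0.7810]  K=[0.7078 -0.0081; 0.0477 0.7694]  nu=[-1.9073, 5.2054]  x^+=[-0.3493, 2.3815]  P^+=[0.1418 -0.0057; -0.0057 0.1373]
step 2: x^-=[-0.6246, 1.7960]  P^-=[0.2867 -0.0242; -0.0242 0.2792]  S=[0.4862 -0.0566; -0.0566 0.4631]  K=[0.5871 -0.0176; 0.0269 0.6093]  nu=[-1.4234, -3.1534]  x^+=[-1.4045, -0.1636]  P^+=[0.1178 -0.0067; -0.0067 0.1088]
step 3: x^-=[-1.3428, -0.1805]  P^-=[0.2640 -0.0232; -0.0232 0.2626]  S=[0.4635 -0.0544; -0.0544 0.4464]  K=[0.5668 -0.0184; 0.0254 0.5946]  nu=[1.1346, 1.1199]  x^+=[-0.7203, 0.5142]  P^+=[0.1138 -0.0067; -0.0067 0.1062]
step 4: x^-=[-0.7604, 0.3619]  P^-=[0.2601 -0.0232; -0.0232 0.2611]  S=[0.4597 -0.0542; -0.0542 0.4448]  K=[0.5632 -0.0186; 0.0252 0.5932]  nu=[-1.8532, -0.5776]  x^+=[-1.7933, -0.0273]  P^+=[0.1130 -0.0067; -0.0067 0.1059]
step 5: x^-=[-1.7363, -0.0925]  P^-=[0.2594 -0.0232; -0.0232 0.2609]  S=[0.4590 -0.0541; -0.0541 0.4447]  K=[0.5625 -0.0187; 0.0251 0.5930]  nu=[2.4072, -2.0417]  x^+=[-0.3440, -1.2428]  P^+=[0.1129 -0.0067; -0.0067 0.1059]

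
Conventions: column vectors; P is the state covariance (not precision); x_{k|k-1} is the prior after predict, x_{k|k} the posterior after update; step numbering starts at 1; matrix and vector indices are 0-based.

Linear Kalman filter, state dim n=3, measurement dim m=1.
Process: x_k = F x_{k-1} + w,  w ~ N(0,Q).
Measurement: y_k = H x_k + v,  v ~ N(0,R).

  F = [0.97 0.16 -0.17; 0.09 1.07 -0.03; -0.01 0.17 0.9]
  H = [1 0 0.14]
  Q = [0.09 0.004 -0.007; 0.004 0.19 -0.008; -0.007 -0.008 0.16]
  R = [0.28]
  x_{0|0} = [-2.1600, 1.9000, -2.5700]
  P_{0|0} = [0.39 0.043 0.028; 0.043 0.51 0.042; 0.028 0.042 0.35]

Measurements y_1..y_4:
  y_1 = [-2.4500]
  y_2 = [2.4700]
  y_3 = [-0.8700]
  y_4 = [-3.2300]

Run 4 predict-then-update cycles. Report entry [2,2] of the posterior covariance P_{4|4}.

step 1: x^-=[-1.3543, 1.9157, -1.9684]  P^-=[0.4820 0.1633 -0.0141; 0.1633 0.7828 0.1177; -0.0141 0.1177 0.4705]  S=[0.7672]  K=[0.6256; 0.2343; 0.0675]  nu=[-0.8201]  x^+=[-1.8674, 1.7235, -2.0237]  P^+=[0.1817 0.0508 -0.0465; 0.0508 0.7407 0.1055; -0.0465 0.1055 0.4670]
step 2: x^-=[-1.1916, 1.7368, -1.5097]  P^-=[0.3188 0.1849 -0.0803; 0.1849 1.0432 0.2115; -0.0803 0.2115 0.5926]  S=[0.5879]  K=[0.5231; 0.3649; 0.0046]  nu=[3.8729]  x^+=[0.8343, 3.1499, -1.4920]  P^+=[0.1579 0.0727 -0.0817; 0.0727 0.9649 0.2105; -0.0817 0.2105 0.5926]
step 3: x^-=[1.5669, 3.4903, -0.8156]  P^-=[0.3184 0.2268 -0.1083; 0.2268 1.2974 0.3467; -0.1083 0.3467 0.7336]  S=[0.5825]  K=[0.5207; 0.4727; -0.0096]  nu=[-2.3227]  x^+=[0.3576, 2.3923, -0.7933]  P^+=[0.1605 0.0834 -0.1054; 0.0834 1.1673 0.3494; -0.1054 0.3494 0.7335]
step 4: x^-=[0.8645, 2.6158, -0.3108]  P^-=[0.3338 0.2489 -0.1274; 0.2489 1.5226 0.5109; -0.1274 0.5109 0.8964]  S=[0.5957]  K=[0.5304; 0.5378; -0.0032]  nu=[-4.0509]  x^+=[-1.2842, 0.4371, -0.2980]  P^+=[0.1662 0.0789 -0.1264; 0.0789 1.3503 0.5119; -0.1264 0.5119 0.8964]

P_post[2,2] = 0.8964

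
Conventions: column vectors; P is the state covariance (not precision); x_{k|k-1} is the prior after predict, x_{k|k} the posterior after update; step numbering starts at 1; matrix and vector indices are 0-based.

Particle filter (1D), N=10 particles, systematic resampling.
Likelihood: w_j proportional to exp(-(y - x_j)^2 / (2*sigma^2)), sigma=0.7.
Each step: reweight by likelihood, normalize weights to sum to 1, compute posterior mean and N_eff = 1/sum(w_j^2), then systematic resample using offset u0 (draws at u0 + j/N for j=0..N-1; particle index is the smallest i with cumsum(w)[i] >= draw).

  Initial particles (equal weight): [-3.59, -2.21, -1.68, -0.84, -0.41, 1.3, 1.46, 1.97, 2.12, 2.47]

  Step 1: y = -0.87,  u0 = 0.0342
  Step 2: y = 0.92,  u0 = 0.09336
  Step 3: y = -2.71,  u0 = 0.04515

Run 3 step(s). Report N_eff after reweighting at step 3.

step 1: w=[0.0002, 0.0643, 0.2056, 0.4012, 0.3236, 0.0033, 0.0016, 0.0001, 0.0000, 0.0000]  mean=-0.9511  Neff=3.2035  idx=[1, 2, 2, 3, 3, 3, 3, 4, 4, 4]
step 2: w=[0.0001, 0.0015, 0.0015, 0.0637, 0.0637, 0.0637, 0.0637, 0.2473, 0.2473, 0.2473]  mean=-0.5236  Neff=5.0064  idx=[4, 5, 7, 7, 7, 8, 8, 9, 9, 9]
step 3: w=[0.3045, 0.3045, 0.0489, 0.0489, 0.0489, 0.0489, 0.0489, 0.0489, 0.0489, 0.0489]  mean=-0.6719  Neff=4.8879  idx=[0, 0, 0, 1, 1, 1, 2, 4, 6, 8]

N_eff = 4.8879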